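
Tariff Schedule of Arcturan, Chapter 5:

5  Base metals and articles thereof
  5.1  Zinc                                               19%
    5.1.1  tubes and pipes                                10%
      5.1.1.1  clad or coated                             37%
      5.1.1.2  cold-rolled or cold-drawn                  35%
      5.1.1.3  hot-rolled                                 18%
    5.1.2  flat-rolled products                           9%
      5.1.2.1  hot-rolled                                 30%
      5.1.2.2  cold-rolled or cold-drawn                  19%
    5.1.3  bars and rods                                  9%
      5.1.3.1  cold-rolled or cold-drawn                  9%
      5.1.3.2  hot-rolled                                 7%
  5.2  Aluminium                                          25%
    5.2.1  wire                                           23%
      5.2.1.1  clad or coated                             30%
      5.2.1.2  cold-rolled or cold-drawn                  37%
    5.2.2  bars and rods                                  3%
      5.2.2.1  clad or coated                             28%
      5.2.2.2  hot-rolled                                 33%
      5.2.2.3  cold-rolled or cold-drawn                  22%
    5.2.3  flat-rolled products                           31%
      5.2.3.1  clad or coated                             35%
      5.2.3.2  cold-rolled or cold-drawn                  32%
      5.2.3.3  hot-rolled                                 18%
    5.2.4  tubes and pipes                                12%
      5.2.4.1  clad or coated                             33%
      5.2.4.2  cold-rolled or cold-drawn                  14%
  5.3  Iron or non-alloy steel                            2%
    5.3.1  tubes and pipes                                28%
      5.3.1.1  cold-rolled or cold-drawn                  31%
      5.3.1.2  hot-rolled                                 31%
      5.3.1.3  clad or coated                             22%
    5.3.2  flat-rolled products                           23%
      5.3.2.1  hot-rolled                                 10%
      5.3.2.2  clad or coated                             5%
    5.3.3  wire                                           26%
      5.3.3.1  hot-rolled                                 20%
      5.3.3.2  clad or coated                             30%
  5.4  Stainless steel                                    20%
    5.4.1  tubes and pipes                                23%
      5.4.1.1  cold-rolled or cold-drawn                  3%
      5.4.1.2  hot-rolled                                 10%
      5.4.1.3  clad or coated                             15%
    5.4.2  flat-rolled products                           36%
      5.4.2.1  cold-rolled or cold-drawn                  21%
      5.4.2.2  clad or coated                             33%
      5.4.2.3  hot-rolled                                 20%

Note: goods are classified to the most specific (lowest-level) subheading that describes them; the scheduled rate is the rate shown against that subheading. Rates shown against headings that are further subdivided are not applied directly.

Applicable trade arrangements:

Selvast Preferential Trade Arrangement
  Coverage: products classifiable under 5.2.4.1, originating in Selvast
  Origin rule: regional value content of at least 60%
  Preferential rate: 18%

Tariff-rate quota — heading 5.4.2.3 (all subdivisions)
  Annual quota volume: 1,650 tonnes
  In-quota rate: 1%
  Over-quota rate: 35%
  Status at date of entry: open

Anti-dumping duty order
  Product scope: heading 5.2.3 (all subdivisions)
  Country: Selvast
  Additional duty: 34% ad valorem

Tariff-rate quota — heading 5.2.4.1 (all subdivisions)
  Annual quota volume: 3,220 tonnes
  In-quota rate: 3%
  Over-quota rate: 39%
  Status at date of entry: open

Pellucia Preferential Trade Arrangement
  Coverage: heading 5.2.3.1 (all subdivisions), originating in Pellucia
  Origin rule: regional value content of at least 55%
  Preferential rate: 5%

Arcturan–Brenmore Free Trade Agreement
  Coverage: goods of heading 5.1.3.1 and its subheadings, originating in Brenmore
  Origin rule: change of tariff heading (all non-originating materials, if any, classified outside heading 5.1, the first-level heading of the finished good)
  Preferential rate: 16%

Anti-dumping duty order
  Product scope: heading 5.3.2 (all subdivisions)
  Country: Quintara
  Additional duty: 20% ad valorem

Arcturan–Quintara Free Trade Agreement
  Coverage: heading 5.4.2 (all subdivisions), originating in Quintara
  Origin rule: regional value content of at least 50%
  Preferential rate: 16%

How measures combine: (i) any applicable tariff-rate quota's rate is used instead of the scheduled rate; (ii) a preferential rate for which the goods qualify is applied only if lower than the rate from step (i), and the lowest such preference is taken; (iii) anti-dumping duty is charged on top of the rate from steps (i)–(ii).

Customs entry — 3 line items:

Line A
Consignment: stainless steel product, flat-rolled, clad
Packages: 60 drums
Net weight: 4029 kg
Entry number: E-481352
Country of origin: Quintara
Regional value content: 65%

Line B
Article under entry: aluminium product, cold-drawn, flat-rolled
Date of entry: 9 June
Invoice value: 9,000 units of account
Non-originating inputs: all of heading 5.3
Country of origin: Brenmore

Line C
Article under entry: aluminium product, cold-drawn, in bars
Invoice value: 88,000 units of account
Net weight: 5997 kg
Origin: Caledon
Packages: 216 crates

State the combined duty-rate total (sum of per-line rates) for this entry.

Line A: stainless steel → 5.4; flat-rolled → 5.4.2; clad → 5.4.2.2. Scheduled 33%. Quintara agreement on 5.4.2: RVC ≥ 50% → 16% available; preferential 16%. → 16%.
Line B: aluminium → 5.2; flat-rolled → 5.2.3; cold-drawn → 5.2.3.2. Scheduled 32%. Brenmore agreement on 5.1.3.1: 5.2.3.2 not covered. → 32%.
Line C: aluminium → 5.2; in bars → 5.2.2; cold-drawn → 5.2.2.3. Scheduled 22%. No special measure applies. → 22%.
Sum: 16% + 32% + 22% = 70%.

70%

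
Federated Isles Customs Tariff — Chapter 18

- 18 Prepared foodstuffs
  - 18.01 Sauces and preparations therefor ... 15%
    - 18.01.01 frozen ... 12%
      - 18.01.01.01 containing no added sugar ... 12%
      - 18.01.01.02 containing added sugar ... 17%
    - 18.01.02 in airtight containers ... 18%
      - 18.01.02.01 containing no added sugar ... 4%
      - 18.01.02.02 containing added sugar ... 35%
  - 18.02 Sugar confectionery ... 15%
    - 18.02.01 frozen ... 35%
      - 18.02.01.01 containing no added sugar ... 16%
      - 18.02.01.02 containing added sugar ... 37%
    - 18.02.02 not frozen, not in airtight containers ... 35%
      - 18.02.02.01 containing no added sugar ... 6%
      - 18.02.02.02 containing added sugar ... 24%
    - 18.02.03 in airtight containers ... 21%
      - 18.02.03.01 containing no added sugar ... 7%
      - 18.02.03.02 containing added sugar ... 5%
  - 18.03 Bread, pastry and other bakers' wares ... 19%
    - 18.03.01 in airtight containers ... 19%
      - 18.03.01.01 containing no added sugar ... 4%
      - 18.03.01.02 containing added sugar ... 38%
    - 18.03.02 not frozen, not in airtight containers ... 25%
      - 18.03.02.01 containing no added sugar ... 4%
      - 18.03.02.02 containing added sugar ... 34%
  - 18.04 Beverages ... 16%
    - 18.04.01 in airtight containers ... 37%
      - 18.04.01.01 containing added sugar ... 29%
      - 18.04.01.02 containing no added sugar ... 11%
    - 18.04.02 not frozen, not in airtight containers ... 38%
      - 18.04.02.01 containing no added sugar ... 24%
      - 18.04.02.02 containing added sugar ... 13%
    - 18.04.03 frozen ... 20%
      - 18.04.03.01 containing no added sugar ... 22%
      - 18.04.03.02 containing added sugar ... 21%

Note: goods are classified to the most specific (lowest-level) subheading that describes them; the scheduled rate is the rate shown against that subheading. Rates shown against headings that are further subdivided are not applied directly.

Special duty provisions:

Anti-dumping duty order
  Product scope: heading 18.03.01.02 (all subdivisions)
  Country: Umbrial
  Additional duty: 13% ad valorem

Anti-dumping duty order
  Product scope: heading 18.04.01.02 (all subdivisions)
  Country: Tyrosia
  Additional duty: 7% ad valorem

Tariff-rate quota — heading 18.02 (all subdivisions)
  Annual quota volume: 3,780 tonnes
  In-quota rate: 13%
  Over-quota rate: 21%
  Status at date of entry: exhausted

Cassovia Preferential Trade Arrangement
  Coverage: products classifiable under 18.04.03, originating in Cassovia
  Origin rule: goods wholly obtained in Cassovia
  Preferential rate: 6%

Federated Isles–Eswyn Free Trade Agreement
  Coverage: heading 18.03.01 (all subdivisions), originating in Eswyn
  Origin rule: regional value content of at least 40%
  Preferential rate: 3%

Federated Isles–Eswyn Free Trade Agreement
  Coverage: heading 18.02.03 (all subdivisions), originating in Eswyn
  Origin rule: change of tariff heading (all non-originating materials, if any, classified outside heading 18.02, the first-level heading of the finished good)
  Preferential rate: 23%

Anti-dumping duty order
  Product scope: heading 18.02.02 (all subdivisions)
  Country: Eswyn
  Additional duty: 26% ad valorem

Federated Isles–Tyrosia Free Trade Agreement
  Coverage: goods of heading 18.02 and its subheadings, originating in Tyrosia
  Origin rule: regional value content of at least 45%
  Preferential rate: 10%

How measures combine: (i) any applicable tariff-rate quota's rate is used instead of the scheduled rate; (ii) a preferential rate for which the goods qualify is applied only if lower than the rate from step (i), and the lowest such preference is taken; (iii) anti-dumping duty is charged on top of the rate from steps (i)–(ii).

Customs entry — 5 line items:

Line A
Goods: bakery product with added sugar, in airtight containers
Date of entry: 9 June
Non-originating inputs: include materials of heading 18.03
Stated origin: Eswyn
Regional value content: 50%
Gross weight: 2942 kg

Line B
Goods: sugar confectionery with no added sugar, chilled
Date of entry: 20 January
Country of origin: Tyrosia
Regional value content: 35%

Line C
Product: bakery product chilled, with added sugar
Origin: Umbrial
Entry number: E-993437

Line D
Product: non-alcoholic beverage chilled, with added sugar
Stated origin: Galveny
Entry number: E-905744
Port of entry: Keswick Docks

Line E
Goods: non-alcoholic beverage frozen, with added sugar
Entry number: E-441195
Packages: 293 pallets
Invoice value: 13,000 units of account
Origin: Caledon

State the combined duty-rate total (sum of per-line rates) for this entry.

92%

Line A: bakery product → 18.03; in airtight containers → 18.03.01; with added sugar → 18.03.01.02. Scheduled 38%. Eswyn agreement on 18.03.01: RVC ≥ 40% → 3% available; Eswyn agreement on 18.02.03: 18.03.01.02 not covered; preferential 3%. → 3%.
Line B: sugar confectionery → 18.02; chilled → 18.02.02; with no added sugar → 18.02.02.01. Scheduled 6%. quota on 18.02 exhausted → over-quota 21%; Tyrosia agreement on 18.02: RVC < 45%. → 21%.
Line C: bakery product → 18.03; chilled → 18.03.02; with added sugar → 18.03.02.02. Scheduled 34%. No special measure applies. → 34%.
Line D: non-alcoholic beverage → 18.04; chilled → 18.04.02; with added sugar → 18.04.02.02. Scheduled 13%. No special measure applies. → 13%.
Line E: non-alcoholic beverage → 18.04; frozen → 18.04.03; with added sugar → 18.04.03.02. Scheduled 21%. No special measure applies. → 21%.
Sum: 3% + 21% + 34% + 13% + 21% = 92%.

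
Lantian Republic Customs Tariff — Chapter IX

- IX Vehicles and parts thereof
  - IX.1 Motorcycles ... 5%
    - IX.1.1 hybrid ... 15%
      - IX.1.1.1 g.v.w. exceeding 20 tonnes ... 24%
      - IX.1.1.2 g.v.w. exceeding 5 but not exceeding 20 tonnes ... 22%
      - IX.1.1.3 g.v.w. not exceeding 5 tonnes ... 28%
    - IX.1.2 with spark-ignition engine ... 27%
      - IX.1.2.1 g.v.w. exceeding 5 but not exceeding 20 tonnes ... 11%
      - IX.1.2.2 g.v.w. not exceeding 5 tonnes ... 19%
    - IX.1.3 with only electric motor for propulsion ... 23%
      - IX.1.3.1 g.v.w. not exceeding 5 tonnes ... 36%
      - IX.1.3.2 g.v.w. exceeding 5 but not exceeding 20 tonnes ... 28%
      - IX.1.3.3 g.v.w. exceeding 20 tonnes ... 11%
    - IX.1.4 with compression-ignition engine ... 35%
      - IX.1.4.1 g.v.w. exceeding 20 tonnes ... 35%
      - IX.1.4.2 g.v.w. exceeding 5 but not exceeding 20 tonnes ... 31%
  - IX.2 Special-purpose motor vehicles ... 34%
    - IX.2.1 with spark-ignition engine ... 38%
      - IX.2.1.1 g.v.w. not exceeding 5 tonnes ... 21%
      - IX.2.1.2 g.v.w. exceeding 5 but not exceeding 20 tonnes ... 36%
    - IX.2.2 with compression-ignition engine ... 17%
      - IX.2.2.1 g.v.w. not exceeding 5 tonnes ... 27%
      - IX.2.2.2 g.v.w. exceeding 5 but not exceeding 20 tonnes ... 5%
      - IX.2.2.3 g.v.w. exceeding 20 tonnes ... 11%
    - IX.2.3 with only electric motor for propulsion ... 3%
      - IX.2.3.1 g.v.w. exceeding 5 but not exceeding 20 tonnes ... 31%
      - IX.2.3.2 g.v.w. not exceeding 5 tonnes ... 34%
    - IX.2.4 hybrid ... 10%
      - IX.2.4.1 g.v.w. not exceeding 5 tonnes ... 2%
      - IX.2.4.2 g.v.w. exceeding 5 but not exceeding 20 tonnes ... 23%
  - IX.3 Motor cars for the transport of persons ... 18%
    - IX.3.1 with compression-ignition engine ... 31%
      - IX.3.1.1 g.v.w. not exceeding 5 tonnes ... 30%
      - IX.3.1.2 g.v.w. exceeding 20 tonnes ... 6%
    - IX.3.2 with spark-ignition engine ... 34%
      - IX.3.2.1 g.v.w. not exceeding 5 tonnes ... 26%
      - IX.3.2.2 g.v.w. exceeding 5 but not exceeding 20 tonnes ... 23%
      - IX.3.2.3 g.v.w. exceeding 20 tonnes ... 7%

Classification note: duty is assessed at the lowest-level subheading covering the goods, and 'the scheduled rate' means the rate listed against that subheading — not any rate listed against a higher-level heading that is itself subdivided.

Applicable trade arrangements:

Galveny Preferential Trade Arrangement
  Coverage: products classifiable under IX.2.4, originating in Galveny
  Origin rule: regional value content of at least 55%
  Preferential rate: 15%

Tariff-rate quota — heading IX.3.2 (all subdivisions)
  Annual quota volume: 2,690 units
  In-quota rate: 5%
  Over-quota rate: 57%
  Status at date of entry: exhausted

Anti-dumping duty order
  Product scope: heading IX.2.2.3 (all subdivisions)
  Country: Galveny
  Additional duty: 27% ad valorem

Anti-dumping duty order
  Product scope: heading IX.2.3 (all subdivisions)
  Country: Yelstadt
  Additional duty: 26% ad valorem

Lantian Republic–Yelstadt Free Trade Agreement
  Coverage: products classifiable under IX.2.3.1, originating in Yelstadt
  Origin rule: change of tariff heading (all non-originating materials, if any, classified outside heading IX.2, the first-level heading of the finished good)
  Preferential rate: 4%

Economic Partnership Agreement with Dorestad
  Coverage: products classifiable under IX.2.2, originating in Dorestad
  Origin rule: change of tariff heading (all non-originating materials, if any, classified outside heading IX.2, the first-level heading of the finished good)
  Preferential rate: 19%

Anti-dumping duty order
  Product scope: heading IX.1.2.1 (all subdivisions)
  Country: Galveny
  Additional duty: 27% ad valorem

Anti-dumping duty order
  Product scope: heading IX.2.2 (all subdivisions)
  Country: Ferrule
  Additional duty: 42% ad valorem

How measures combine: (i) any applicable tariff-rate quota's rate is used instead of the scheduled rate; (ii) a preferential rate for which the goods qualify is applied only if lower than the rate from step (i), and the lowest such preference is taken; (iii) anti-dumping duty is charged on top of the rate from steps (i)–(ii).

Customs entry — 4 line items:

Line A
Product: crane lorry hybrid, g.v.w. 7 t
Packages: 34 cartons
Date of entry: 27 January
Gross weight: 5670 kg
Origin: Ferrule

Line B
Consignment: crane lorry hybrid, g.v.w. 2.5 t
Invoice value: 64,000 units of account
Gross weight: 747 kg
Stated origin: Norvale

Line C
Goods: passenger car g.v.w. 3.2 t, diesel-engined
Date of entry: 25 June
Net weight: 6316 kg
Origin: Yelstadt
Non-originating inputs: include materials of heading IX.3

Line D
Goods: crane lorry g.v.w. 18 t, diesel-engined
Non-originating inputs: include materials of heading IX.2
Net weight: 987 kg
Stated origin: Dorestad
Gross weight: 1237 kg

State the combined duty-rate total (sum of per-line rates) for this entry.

Line A: crane lorry → IX.2; hybrid → IX.2.4; g.v.w. 7 t → IX.2.4.2. Scheduled 23%. No special measure applies. → 23%.
Line B: crane lorry → IX.2; hybrid → IX.2.4; g.v.w. 2.5 t → IX.2.4.1. Scheduled 2%. No special measure applies. → 2%.
Line C: passenger car → IX.3; diesel-engined → IX.3.1; g.v.w. 3.2 t → IX.3.1.1. Scheduled 30%. Yelstadt agreement on IX.2.3.1: IX.3.1.1 not covered. → 30%.
Line D: crane lorry → IX.2; diesel-engined → IX.2.2; g.v.w. 18 t → IX.2.2.2. Scheduled 5%. Dorestad agreement on IX.2.2: CTH not met. → 5%.
Sum: 23% + 2% + 30% + 5% = 60%.

60%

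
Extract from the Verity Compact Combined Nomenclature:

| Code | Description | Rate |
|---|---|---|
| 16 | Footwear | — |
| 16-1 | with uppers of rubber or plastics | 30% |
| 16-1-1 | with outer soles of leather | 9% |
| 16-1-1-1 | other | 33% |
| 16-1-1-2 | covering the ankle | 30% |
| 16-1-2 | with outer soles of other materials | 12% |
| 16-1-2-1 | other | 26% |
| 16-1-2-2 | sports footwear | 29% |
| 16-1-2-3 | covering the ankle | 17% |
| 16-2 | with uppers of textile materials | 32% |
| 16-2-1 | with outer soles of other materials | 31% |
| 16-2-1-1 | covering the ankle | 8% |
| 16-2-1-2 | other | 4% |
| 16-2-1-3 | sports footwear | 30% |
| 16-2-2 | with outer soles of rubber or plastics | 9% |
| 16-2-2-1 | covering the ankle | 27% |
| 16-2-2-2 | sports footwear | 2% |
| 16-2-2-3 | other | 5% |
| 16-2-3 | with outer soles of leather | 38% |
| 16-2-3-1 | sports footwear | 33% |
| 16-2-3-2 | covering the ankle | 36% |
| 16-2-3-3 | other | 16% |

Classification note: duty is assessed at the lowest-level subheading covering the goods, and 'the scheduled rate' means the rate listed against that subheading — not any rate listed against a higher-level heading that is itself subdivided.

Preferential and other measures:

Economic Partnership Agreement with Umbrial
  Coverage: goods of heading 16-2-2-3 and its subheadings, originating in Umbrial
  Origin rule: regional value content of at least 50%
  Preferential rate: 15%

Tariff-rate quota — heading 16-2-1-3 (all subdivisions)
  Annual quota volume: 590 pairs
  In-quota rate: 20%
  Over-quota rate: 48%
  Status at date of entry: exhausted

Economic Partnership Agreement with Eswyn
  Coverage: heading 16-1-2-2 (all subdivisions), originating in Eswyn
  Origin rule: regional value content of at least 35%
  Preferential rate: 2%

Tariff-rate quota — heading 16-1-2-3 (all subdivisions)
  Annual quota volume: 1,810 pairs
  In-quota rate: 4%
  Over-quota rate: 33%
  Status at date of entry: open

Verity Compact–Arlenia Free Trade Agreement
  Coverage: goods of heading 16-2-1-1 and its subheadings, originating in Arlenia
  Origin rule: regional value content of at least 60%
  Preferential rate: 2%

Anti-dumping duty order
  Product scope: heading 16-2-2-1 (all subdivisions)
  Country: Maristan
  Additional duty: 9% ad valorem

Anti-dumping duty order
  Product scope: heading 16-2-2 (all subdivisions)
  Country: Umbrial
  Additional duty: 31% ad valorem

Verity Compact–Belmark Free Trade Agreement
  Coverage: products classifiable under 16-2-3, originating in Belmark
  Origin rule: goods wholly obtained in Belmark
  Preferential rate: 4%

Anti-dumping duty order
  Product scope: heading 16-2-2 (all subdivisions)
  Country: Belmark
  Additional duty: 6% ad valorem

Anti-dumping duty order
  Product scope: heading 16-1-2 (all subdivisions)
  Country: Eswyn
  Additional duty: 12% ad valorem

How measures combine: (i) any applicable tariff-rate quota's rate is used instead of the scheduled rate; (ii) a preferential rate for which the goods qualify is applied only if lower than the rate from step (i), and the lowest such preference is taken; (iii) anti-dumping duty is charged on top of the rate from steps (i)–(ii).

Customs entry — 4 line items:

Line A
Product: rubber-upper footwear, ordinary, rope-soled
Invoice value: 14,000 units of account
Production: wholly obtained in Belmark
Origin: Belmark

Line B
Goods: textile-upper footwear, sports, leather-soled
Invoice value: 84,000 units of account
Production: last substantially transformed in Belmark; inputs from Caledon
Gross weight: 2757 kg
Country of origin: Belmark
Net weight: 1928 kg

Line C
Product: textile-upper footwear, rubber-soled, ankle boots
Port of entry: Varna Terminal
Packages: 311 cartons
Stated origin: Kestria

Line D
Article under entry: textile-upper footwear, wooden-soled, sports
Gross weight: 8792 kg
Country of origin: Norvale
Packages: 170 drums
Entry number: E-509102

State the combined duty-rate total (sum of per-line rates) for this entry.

134%

Line A: rubber-upper → 16-1; rope-soled → 16-1-2; ordinary → 16-1-2-1. Scheduled 26%. Belmark agreement on 16-2-3: 16-1-2-1 not covered. → 26%.
Line B: textile-upper → 16-2; leather-soled → 16-2-3; sports → 16-2-3-1. Scheduled 33%. Belmark agreement on 16-2-3: not wholly obtained. → 33%.
Line C: textile-upper → 16-2; rubber-soled → 16-2-2; ankle boots → 16-2-2-1. Scheduled 27%. No special measure applies. → 27%.
Line D: textile-upper → 16-2; wooden-soled → 16-2-1; sports → 16-2-1-3. Scheduled 30%. quota on 16-2-1-3 exhausted → over-quota 48%. → 48%.
Sum: 26% + 33% + 27% + 48% = 134%.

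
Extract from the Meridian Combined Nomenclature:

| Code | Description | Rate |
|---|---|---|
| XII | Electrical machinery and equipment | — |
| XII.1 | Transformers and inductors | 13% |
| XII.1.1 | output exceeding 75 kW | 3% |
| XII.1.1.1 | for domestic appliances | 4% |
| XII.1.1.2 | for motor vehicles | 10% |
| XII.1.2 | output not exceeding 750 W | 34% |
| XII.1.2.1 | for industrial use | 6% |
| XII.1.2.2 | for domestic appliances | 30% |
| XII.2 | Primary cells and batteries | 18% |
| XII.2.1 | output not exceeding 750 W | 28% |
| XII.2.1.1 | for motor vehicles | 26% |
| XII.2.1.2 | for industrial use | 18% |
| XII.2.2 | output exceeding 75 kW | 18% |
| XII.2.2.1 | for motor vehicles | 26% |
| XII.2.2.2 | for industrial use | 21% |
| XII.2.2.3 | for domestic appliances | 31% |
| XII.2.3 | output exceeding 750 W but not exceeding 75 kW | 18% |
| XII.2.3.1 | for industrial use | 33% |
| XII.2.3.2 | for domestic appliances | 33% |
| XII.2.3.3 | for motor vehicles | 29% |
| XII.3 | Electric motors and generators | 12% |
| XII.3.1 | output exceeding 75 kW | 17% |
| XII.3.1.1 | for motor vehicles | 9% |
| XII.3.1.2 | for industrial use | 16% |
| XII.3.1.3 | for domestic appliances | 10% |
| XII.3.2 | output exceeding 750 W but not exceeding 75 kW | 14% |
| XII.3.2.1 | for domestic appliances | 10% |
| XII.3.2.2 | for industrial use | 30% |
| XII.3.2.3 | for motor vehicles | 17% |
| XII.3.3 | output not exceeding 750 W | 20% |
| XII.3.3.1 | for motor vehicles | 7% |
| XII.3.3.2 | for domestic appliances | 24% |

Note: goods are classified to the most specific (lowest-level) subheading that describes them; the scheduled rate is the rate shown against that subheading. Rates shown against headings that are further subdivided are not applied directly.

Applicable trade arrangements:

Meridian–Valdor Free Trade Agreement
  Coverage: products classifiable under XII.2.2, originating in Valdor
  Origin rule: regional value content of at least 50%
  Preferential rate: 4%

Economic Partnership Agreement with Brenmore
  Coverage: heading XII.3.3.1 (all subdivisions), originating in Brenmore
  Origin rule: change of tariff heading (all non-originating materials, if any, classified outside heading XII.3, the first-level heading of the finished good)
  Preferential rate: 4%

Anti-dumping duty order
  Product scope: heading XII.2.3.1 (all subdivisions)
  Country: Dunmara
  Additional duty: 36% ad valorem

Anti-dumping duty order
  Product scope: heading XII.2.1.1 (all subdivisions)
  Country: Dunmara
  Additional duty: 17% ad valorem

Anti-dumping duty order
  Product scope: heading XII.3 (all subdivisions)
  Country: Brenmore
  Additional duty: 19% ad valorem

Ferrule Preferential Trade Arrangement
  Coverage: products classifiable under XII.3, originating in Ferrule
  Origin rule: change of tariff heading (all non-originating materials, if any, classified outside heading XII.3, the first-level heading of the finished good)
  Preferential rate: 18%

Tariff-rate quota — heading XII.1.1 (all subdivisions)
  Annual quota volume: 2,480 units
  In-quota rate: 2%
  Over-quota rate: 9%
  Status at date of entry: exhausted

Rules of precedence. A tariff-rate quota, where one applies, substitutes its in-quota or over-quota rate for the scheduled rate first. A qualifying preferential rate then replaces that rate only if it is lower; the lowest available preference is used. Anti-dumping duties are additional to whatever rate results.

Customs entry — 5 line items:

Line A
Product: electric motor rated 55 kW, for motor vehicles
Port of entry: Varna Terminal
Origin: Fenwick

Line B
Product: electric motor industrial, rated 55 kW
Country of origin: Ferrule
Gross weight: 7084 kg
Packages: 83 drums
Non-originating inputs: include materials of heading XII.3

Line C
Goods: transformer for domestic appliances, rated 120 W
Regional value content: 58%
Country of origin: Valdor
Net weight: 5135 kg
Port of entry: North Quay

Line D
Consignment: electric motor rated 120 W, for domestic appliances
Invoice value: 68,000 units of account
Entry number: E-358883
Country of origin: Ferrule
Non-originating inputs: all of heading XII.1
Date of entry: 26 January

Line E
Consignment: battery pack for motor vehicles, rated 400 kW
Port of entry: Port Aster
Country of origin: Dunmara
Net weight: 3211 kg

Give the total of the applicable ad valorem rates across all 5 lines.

Line A: electric motor → XII.3; rated 55 kW → XII.3.2; for motor vehicles → XII.3.2.3. Scheduled 17%. No special measure applies. → 17%.
Line B: electric motor → XII.3; rated 55 kW → XII.3.2; industrial → XII.3.2.2. Scheduled 30%. Ferrule agreement on XII.3: CTH not met. → 30%.
Line C: transformer → XII.1; rated 120 W → XII.1.2; for domestic appliances → XII.1.2.2. Scheduled 30%. Valdor agreement on XII.2.2: XII.1.2.2 not covered. → 30%.
Line D: electric motor → XII.3; rated 120 W → XII.3.3; for domestic appliances → XII.3.3.2. Scheduled 24%. Ferrule agreement on XII.3: CTH met → 18% available; preferential 18%. → 18%.
Line E: battery pack → XII.2; rated 400 kW → XII.2.2; for motor vehicles → XII.2.2.1. Scheduled 26%. No special measure applies. → 26%.
Sum: 17% + 30% + 30% + 18% + 26% = 121%.

121%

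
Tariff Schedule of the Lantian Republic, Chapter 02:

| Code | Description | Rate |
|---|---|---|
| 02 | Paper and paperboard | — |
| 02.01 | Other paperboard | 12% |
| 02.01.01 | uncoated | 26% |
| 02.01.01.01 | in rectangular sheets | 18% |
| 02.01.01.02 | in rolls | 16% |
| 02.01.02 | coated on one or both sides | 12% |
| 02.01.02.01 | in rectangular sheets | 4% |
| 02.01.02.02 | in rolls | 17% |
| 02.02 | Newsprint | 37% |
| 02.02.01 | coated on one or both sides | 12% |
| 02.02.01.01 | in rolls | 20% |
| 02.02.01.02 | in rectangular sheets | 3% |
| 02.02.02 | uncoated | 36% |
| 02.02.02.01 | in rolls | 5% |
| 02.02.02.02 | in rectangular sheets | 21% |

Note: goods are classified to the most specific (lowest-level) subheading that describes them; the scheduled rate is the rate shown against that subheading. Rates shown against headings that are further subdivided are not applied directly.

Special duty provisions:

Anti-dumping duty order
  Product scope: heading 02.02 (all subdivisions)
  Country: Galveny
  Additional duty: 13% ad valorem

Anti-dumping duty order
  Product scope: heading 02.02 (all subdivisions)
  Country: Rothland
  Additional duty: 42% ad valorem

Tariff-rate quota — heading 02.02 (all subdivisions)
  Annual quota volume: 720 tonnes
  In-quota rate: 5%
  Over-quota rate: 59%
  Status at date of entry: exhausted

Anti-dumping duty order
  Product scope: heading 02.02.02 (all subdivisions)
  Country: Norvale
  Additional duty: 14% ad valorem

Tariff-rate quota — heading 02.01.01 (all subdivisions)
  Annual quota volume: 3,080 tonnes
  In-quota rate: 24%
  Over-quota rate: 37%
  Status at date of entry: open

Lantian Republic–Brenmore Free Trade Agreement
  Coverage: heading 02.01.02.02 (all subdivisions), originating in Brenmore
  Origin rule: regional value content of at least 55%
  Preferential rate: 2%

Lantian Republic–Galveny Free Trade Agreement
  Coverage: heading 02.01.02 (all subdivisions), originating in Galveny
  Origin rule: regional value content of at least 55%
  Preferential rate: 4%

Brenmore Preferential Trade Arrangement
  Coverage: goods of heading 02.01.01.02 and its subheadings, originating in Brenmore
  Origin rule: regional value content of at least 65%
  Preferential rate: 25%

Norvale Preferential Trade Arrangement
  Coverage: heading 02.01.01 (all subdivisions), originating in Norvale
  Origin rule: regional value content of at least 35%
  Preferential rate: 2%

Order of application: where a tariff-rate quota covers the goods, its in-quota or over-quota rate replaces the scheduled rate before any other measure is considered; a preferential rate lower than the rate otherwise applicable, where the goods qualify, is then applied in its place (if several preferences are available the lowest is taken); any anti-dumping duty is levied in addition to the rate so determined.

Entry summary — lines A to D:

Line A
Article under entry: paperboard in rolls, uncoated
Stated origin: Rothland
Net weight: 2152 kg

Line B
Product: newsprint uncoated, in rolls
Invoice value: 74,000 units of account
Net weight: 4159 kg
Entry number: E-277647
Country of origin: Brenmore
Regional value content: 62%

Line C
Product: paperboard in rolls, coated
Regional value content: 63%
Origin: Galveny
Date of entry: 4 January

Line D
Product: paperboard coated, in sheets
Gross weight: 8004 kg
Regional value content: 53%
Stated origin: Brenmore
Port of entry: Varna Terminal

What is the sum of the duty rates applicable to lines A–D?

91%

Line A: paperboard → 02.01; uncoated → 02.01.01; in rolls → 02.01.01.02. Scheduled 16%. quota on 02.01.01 open → in-quota 24%. → 24%.
Line B: newsprint → 02.02; uncoated → 02.02.02; in rolls → 02.02.02.01. Scheduled 5%. quota on 02.02 exhausted → over-quota 59%; Brenmore agreement on 02.01.02.02: 02.02.02.01 not covered; Brenmore agreement on 02.01.01.02: 02.02.02.01 not covered. → 59%.
Line C: paperboard → 02.01; coated → 02.01.02; in rolls → 02.01.02.02. Scheduled 17%. Galveny agreement on 02.01.02: RVC ≥ 55% → 4% available; preferential 4%. → 4%.
Line D: paperboard → 02.01; coated → 02.01.02; in sheets → 02.01.02.01. Scheduled 4%. Brenmore agreement on 02.01.02.02: 02.01.02.01 not covered; Brenmore agreement on 02.01.01.02: 02.01.02.01 not covered. → 4%.
Sum: 24% + 59% + 4% + 4% = 91%.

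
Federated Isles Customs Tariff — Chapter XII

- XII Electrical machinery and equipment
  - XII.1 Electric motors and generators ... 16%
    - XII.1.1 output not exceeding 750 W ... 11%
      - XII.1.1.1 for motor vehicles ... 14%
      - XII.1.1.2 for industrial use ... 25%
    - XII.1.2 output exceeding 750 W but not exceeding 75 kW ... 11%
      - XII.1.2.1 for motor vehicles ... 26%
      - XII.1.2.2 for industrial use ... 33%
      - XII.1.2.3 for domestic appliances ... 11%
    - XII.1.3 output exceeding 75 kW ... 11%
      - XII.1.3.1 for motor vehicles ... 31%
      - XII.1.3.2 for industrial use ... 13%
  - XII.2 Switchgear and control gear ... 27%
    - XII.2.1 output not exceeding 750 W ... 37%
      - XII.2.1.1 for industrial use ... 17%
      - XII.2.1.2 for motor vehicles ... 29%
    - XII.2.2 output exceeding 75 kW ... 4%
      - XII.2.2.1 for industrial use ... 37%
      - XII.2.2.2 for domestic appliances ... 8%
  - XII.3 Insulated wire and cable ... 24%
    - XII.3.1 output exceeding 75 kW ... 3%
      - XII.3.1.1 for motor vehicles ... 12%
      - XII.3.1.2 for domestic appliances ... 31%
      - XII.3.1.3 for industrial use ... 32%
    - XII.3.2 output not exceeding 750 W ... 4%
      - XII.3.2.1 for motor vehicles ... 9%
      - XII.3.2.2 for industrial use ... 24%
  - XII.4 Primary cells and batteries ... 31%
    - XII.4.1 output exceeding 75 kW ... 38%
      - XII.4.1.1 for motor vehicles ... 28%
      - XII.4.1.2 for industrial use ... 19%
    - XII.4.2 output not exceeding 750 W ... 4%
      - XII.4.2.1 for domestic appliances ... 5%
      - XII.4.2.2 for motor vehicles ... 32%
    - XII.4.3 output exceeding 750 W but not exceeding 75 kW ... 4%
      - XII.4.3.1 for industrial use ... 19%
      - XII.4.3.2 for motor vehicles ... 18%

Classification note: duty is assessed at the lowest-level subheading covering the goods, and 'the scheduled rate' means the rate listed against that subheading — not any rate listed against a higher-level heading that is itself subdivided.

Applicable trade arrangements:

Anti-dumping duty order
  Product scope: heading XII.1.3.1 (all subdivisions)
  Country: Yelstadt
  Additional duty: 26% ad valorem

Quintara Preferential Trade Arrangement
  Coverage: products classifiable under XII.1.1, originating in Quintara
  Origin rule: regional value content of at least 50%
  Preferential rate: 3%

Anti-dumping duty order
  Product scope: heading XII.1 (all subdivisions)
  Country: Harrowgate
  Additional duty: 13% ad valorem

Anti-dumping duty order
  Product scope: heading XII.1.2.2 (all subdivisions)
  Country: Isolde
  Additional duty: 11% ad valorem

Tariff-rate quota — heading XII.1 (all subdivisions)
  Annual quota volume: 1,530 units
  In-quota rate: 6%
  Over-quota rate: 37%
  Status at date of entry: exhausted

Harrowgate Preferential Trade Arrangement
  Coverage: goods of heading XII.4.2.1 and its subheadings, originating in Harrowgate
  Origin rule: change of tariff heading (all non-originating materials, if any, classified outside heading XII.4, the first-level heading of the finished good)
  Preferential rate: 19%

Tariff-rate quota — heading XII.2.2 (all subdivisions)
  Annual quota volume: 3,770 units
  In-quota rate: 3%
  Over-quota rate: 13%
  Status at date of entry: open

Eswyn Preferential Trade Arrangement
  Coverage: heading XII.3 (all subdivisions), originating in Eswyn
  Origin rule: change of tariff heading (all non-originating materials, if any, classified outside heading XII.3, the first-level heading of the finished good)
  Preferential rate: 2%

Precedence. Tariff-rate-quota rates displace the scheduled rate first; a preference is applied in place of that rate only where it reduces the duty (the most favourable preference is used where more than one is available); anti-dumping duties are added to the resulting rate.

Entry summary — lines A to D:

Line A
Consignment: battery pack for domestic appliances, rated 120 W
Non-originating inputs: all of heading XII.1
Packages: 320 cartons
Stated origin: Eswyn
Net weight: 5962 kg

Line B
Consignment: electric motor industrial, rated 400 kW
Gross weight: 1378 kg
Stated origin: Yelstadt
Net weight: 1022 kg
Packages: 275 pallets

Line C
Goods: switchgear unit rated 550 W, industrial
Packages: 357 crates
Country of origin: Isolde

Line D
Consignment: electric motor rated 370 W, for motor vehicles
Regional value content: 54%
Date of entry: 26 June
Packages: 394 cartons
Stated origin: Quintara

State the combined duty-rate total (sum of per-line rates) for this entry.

Line A: battery pack → XII.4; rated 120 W → XII.4.2; for domestic appliances → XII.4.2.1. Scheduled 5%. Eswyn agreement on XII.3: XII.4.2.1 not covered. → 5%.
Line B: electric motor → XII.1; rated 400 kW → XII.1.3; industrial → XII.1.3.2. Scheduled 13%. quota on XII.1 exhausted → over-quota 37%. → 37%.
Line C: switchgear unit → XII.2; rated 550 W → XII.2.1; industrial → XII.2.1.1. Scheduled 17%. No special measure applies. → 17%.
Line D: electric motor → XII.1; rated 370 W → XII.1.1; for motor vehicles → XII.1.1.1. Scheduled 14%. quota on XII.1 exhausted → over-quota 37%; Quintara agreement on XII.1.1: RVC ≥ 50% → 3% available; preferential 3%. → 3%.
Sum: 5% + 37% + 17% + 3% = 62%.

62%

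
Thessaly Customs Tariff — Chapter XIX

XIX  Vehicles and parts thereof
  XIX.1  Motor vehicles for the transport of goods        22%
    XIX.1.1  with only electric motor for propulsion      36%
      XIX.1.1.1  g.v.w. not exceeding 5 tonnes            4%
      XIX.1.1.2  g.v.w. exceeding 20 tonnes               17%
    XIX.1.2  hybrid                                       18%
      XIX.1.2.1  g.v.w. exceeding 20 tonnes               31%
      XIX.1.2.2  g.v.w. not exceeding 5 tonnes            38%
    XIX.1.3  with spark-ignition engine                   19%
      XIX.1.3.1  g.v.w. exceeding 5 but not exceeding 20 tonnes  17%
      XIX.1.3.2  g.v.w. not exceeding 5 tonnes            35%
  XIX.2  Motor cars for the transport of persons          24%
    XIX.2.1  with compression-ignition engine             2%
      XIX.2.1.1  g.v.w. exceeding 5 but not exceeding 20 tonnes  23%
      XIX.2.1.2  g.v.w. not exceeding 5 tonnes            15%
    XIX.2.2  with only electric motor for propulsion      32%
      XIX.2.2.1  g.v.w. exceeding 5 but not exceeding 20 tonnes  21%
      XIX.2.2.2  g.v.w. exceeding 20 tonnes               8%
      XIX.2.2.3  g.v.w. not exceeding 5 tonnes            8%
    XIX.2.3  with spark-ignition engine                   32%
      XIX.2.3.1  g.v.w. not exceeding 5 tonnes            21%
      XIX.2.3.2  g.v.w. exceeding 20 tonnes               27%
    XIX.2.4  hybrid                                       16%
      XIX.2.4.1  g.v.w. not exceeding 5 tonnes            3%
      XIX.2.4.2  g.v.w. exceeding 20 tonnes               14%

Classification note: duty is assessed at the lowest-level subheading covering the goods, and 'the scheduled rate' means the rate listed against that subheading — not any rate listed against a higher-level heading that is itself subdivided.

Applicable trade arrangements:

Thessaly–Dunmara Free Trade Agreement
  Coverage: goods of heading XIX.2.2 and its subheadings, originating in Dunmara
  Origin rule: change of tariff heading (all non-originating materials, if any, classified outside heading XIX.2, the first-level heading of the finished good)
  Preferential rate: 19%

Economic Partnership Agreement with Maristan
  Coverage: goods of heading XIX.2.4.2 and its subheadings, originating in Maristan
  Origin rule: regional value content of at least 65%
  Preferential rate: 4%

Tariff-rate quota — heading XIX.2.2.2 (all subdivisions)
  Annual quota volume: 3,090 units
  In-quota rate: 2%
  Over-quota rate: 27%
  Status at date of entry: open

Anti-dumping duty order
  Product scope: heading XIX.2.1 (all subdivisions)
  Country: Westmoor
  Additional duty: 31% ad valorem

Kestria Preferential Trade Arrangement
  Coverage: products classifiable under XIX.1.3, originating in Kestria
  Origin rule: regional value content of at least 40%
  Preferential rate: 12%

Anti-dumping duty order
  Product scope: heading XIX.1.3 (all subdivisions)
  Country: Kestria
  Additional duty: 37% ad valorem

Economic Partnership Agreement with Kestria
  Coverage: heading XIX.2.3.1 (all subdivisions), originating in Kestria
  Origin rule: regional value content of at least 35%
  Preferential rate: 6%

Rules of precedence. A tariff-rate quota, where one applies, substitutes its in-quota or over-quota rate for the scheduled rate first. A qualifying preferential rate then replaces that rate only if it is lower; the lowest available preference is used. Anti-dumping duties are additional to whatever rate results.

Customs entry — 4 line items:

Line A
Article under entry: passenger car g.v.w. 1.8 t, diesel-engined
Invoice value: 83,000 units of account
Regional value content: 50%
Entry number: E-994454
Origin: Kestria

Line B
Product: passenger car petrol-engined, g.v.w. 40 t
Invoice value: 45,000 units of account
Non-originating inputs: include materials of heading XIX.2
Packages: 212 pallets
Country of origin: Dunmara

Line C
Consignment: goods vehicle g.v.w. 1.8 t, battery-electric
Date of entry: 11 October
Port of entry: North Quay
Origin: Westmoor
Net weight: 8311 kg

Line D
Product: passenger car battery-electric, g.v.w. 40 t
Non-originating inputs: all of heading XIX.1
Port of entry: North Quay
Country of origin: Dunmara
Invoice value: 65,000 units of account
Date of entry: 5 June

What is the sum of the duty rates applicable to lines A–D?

48%

Line A: passenger car → XIX.2; diesel-engined → XIX.2.1; g.v.w. 1.8 t → XIX.2.1.2. Scheduled 15%. Kestria agreement on XIX.1.3: XIX.2.1.2 not covered; Kestria agreement on XIX.2.3.1: XIX.2.1.2 not covered. → 15%.
Line B: passenger car → XIX.2; petrol-engined → XIX.2.3; g.v.w. 40 t → XIX.2.3.2. Scheduled 27%. Dunmara agreement on XIX.2.2: XIX.2.3.2 not covered. → 27%.
Line C: goods vehicle → XIX.1; battery-electric → XIX.1.1; g.v.w. 1.8 t → XIX.1.1.1. Scheduled 4%. No special measure applies. → 4%.
Line D: passenger car → XIX.2; battery-electric → XIX.2.2; g.v.w. 40 t → XIX.2.2.2. Scheduled 8%. quota on XIX.2.2.2 open → in-quota 2%; Dunmara agreement on XIX.2.2: CTH met → 19% available; preference 19% not lower than 2% → no reduction. → 2%.
Sum: 15% + 27% + 4% + 2% = 48%.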